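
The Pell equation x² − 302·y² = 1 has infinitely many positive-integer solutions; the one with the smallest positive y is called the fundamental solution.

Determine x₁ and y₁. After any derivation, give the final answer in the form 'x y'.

4276623 246092

√302 → a₀=17, period (2,1,1,1,4,…,1,2,34); ℓ=16 even so k=15
i=0: a=17 ⇒ p=17, q=1
…
i=4: a=1 ⇒ p=139, q=8
i=5: a=4 ⇒ p=643, q=37
i=6: a=2 ⇒ p=1425, q=82
…
i=9: a=1 ⇒ p=36581, q=2105
i=10: a=2 ⇒ p=107675, q=6196
i=11: a=4 ⇒ p=467281, q=26889
i=12: a=1 ⇒ p=574956, q=33085
i=13: a=1 ⇒ p=1042237, q=59974
i=14: a=1 ⇒ p=1617193, q=93059
i=15: a=2 ⇒ p=4276623, q=246092
(x₁, y₁) = (4276623, 246092);  4276623² − 302·246092² = 1 ✓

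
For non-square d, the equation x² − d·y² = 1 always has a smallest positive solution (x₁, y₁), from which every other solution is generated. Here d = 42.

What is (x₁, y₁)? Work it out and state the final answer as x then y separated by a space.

13 2

d=42: √d = [6; 2,12] (ℓ=2, even), read p_1/q_1
step 0: (6, 1)  from 6·(1,0) + (0,1)
step 1: (13, 2)  from 2·(6,1) + (1,0)
→ (13, 2).  Check: 13²=169, 42·2²=168, difference 1.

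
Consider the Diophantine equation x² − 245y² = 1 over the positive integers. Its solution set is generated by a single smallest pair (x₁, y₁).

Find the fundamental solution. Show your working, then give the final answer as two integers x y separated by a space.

√245 → a₀=15, period (1,1,1,7,6,7,1,1,1,30); ℓ=10 even so k=9
a_0=15:  p_0=15·1+0=15,  q_0=15·0+1=1
a_1=1:  p_1=1·15+1=16,  q_1=1·1+0=1
…
a_3=1:  p_3=1·31+16=47,  q_3=1·2+1=3
…
a_6=7:  p_6=7·2207+360=15809,  q_6=7·141+23=1010
a_7=1:  p_7=1·15809+2207=18016,  q_7=1·1010+141=1151
a_8=1:  p_8=1·18016+15809=33825,  q_8=1·1151+1010=2161
a_9=1:  p_9=1·33825+18016=51841,  q_9=1·2161+1151=3312
fundamental: x₁=51841, y₁=3312  (since 2687489281 − 245·10969344 = 1)

51841 3312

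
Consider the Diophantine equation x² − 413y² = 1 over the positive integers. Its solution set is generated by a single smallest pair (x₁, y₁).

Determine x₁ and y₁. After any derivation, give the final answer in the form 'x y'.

113399 5580

√413 → a₀=20, period (3,9,1,4,1,9,3,40); ℓ=8 even so k=7
a_0=20:  p_0=20·1+0=20,  q_0=20·0+1=1
a_1=3:  p_1=3·20+1=61,  q_1=3·1+0=3
a_2=9:  p_2=9·61+20=569,  q_2=9·3+1=28
a_3=1:  p_3=1·569+61=630,  q_3=1·28+3=31
a_4=4:  p_4=4·630+569=3089,  q_4=4·31+28=152
a_5=1:  p_5=1·3089+630=3719,  q_5=1·152+31=183
a_6=9:  p_6=9·3719+3089=36560,  q_6=9·183+152=1799
a_7=3:  p_7=3·36560+3719=113399,  q_7=3·1799+183=5580
→ (113399, 5580).  Check: 113399²=12859333201, 413·5580²=12859333200, difference 1.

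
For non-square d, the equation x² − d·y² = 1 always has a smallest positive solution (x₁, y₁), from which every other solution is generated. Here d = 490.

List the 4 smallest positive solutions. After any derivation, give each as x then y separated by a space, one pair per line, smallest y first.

1039681 46968
2161873163521 97663474416
4495316905044313921 203077717488555624
9347391150304592810234881 422272088792340335957472

d=490: √d = [22; 7,2,1,4,4,4,1,2,7,44] (ℓ=10, even), read p_9/q_9
k=0  a_k=22  p_k/q_k = 22/1
…
k=6  a_k=4  p_k/q_k = 40708/1839
…
k=8  a_k=2  p_k/q_k = 141338/6385
k=9  a_k=7  p_k/q_k = 1039681/46968
fundamental: x₁=1039681, y₁=46968  (since 1080936581761 − 490·2205993024 = 1)
(1039681+46968√490)^2 = 2161873163521 + 97663474416√490
(1039681+46968√490)^3 = 4495316905044313921 + 203077717488555624√490
(1039681+46968√490)^4 = 9347391150304592810234881 + 422272088792340335957472√490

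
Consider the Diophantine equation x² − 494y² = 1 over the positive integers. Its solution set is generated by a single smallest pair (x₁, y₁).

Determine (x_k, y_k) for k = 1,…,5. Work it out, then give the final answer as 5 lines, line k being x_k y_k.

73035 3286
10668222449 479986020
1558307253052395 70111557938114
227621940442695115201 10241195267540325960
33248736838906168224357675 1495931392659503855039086

√494 → a₀=22, period (4,2,2,1,2,1,2,2,4,44); ℓ=10 even so k=9
i=0: a=22 ⇒ p=22, q=1
…
i=3: a=2 ⇒ p=489, q=22
i=4: a=1 ⇒ p=689, q=31
i=5: a=2 ⇒ p=1867, q=84
…
i=8: a=2 ⇒ p=16514, q=743
i=9: a=4 ⇒ p=73035, q=3286
→ (73035, 3286).  Check: 73035²=5334111225, 494·3286²=5334111224, difference 1.
k=2:  x_2 = 73035·73035+494·3286·3286 = 10668222449,  y_2 = 73035·3286+3286·73035 = 479986020
k=3:  x_3 = 73035·10668222449+494·3286·479986020 = 1558307253052395,  y_3 = 73035·479986020+3286·10668222449 = 70111557938114
k=4:  x_4 = 73035·1558307253052395+494·3286·70111557938114 = 227621940442695115201,  y_4 = 73035·70111557938114+3286·1558307253052395 = 10241195267540325960
k=5:  x_5 = 73035·227621940442695115201+494·3286·10241195267540325960 = 33248736838906168224357675,  y_5 = 73035·10241195267540325960+3286·227621940442695115201 = 1495931392659503855039086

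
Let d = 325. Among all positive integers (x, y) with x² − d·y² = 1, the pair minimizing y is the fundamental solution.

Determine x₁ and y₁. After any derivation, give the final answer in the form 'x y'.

d=325: √d = [18; 36] (ℓ=1, odd), read p_1/q_1
i=0: a=18 ⇒ p=18, q=1
i=1: a=36 ⇒ p=649, q=36
(x₁, y₁) = (649, 36);  649² − 325·36² = 1 ✓

649 36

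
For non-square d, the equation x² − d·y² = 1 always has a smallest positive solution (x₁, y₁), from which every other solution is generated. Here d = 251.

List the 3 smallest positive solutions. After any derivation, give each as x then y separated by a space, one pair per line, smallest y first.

3674890 231957
27009633024199 1704832919460
198514860608593651330 12530146894788486843

√251 = [15; 1,5,2,1,2,…,5,1,30, …], period ℓ=14 (even) → k=13
k=0  a_k=15  p_k/q_k = 15/1
…
k=5  a_k=2  p_k/q_k = 808/51
…
k=8  a_k=2  p_k/q_k = 61043/3853
…
k=12  a_k=5  p_k/q_k = 3097857/195535
k=13  a_k=1  p_k/q_k = 3674890/231957
fundamental: x₁=3674890, y₁=231957  (since 13504816512100 − 251·53804049849 = 1)
k=2:  x_2 = 3674890·3674890+251·231957·231957 = 27009633024199,  y_2 = 3674890·231957+231957·3674890 = 1704832919460
k=3:  x_3 = 3674890·27009633024199+251·231957·1704832919460 = 198514860608593651330,  y_3 = 3674890·1704832919460+231957·27009633024199 = 12530146894788486843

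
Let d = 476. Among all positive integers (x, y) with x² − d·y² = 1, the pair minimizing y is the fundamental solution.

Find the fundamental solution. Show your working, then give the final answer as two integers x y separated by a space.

28799 1320

[21; 1,4,2,10,2,4,1,42] for √476; ℓ=8 ⇒ convergent index 7
i=0: a=21 ⇒ p=21, q=1
…
i=2: a=4 ⇒ p=109, q=5
i=3: a=2 ⇒ p=240, q=11
i=4: a=10 ⇒ p=2509, q=115
i=5: a=2 ⇒ p=5258, q=241
i=6: a=4 ⇒ p=23541, q=1079
i=7: a=1 ⇒ p=28799, q=1320
(x₁, y₁) = (28799, 1320);  28799² − 476·1320² = 1 ✓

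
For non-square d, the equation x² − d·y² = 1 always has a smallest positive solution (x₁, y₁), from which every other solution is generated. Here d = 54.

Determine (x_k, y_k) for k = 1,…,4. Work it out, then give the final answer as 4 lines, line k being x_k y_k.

485 66
470449 64020
456335045 62099334
442644523201 60236289960

√54 = [7; 2,1,6,1,2,14, …], period ℓ=6 (even) → k=5
step 0: (7, 1)  from 7·(1,0) + (0,1)
step 1: (15, 2)  from 2·(7,1) + (1,0)
step 2: (22, 3)  from 1·(15,2) + (7,1)
step 3: (147, 20)  from 6·(22,3) + (15,2)
step 4: (169, 23)  from 1·(147,20) + (22,3)
step 5: (485, 66)  from 2·(169,23) + (147,20)
→ (485, 66).  Check: 485²=235225, 54·66²=235224, difference 1.
(485+66√54)^2 = 470449 + 64020√54
(485+66√54)^3 = 456335045 + 62099334√54
(485+66√54)^4 = 442644523201 + 60236289960√54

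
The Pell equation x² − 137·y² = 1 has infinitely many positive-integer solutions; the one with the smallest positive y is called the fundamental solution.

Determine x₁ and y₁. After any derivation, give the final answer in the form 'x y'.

6083073 519712

√137 → a₀=11, period (1,2,2,1,1,2,2,1,22); ℓ=9 odd so k=17
a_0=11:  p_0=11·1+0=11,  q_0=11·0+1=1
…
a_2=2:  p_2=2·12+11=35,  q_2=2·1+1=3
a_3=2:  p_3=2·35+12=82,  q_3=2·3+1=7
a_4=1:  p_4=1·82+35=117,  q_4=1·7+3=10
a_5=1:  p_5=1·117+82=199,  q_5=1·10+7=17
a_6=2:  p_6=2·199+117=515,  q_6=2·17+10=44
a_7=2:  p_7=2·515+199=1229,  q_7=2·44+17=105
a_8=1:  p_8=1·1229+515=1744,  q_8=1·105+44=149
a_9=22:  p_9=22·1744+1229=39597,  q_9=22·149+105=3383
a_10=1:  p_10=1·39597+1744=41341,  q_10=1·3383+149=3532
…
a_12=2:  p_12=2·122279+41341=285899,  q_12=2·10447+3532=24426
a_13=1:  p_13=1·285899+122279=408178,  q_13=1·24426+10447=34873
…
a_16=2:  p_16=2·1796332+694077=4286741,  q_16=2·153471+59299=366241
a_17=1:  p_17=1·4286741+1796332=6083073,  q_17=1·366241+153471=519712
fundamental: x₁=6083073, y₁=519712  (since 37003777123329 − 137·270100562944 = 1)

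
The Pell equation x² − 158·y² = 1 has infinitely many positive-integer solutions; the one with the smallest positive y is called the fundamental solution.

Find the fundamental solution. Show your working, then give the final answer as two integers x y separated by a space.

7743 616

[12; 1,1,3,12,3,1,1,24] for √158; ℓ=8 ⇒ convergent index 7
i=0: a=12 ⇒ p=12, q=1
…
i=2: a=1 ⇒ p=25, q=2
i=3: a=3 ⇒ p=88, q=7
i=4: a=12 ⇒ p=1081, q=86
i=5: a=3 ⇒ p=3331, q=265
i=6: a=1 ⇒ p=4412, q=351
i=7: a=1 ⇒ p=7743, q=616
→ (7743, 616).  Check: 7743²=59954049, 158·616²=59954048, difference 1.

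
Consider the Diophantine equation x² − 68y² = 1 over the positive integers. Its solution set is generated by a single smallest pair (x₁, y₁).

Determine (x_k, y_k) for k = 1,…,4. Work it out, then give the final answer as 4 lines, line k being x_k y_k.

√68 → a₀=8, period (4,16); ℓ=2 even so k=1
k=0  a_k=8  p_k/q_k = 8/1
k=1  a_k=4  p_k/q_k = 33/4
fundamental: x₁=33, y₁=4  (since 1089 − 68·16 = 1)
(33+4√68)^2 = 2177 + 264√68
(33+4√68)^3 = 143649 + 17420√68
(33+4√68)^4 = 9478657 + 1149456√68

33 4
2177 264
143649 17420
9478657 1149456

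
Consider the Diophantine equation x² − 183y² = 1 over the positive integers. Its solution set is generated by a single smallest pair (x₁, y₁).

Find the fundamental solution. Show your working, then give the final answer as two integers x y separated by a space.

[13; 1,1,8,1,1,26] for √183; ℓ=6 ⇒ convergent index 5
a_0=13:  p_0=13·1+0=13,  q_0=13·0+1=1
…
a_2=1:  p_2=1·14+13=27,  q_2=1·1+1=2
a_3=8:  p_3=8·27+14=230,  q_3=8·2+1=17
a_4=1:  p_4=1·230+27=257,  q_4=1·17+2=19
a_5=1:  p_5=1·257+230=487,  q_5=1·19+17=36
(x₁, y₁) = (487, 36);  487² − 183·36² = 1 ✓

487 36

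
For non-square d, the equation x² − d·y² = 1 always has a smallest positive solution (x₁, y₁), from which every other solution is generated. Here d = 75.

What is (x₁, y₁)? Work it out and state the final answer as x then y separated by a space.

26 3

√75 → a₀=8, period (1,1,1,16); ℓ=4 even so k=3
a_0=8:  p_0=8·1+0=8,  q_0=8·0+1=1
a_1=1:  p_1=1·8+1=9,  q_1=1·1+0=1
a_2=1:  p_2=1·9+8=17,  q_2=1·1+1=2
a_3=1:  p_3=1·17+9=26,  q_3=1·2+1=3
fundamental: x₁=26, y₁=3  (since 676 − 75·9 = 1)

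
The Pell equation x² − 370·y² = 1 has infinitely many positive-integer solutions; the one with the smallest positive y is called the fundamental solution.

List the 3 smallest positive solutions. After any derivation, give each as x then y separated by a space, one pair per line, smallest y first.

d=370: √d = [19; 4,4,38] (ℓ=3, odd), read p_5/q_5
step 0: (19, 1)  from 19·(1,0) + (0,1)
step 1: (77, 4)  from 4·(19,1) + (1,0)
step 2: (327, 17)  from 4·(77,4) + (19,1)
step 3: (12503, 650)  from 38·(327,17) + (77,4)
step 4: (50339, 2617)  from 4·(12503,650) + (327,17)
step 5: (213859, 11118)  from 4·(50339,2617) + (12503,650)
→ (213859, 11118).  Check: 213859²=45735671881, 370·11118²=45735671880, difference 1.
(x_2, y_2) = (213859·213859 + 370·11118·11118, 213859·11118 + 11118·213859) = (91471343761, 4755368724)
(x_3, y_3) = (213859·91471343761 + 370·11118·4755368724, 213859·4755368724 + 11118·91471343761) = (39123940210553539, 2033956799880714)

213859 11118
91471343761 4755368724
39123940210553539 2033956799880714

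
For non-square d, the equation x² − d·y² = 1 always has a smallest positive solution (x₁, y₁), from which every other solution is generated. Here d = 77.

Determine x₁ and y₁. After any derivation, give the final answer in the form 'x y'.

d=77: √d = [8; 1,3,2,3,1,16] (ℓ=6, even), read p_5/q_5
k=0  a_k=8  p_k/q_k = 8/1
k=1  a_k=1  p_k/q_k = 9/1
k=2  a_k=3  p_k/q_k = 35/4
k=3  a_k=2  p_k/q_k = 79/9
k=4  a_k=3  p_k/q_k = 272/31
k=5  a_k=1  p_k/q_k = 351/40
fundamental: x₁=351, y₁=40  (since 123201 − 77·1600 = 1)

351 40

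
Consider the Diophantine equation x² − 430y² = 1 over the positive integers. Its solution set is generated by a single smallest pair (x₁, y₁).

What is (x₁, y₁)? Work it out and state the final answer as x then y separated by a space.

2862251 138030

√430 = [20; 1,2,1,3,1,…,2,1,40, …], period ℓ=14 (even) → k=13
k=0  a_k=20  p_k/q_k = 20/1
…
k=5  a_k=1  p_k/q_k = 394/19
…
k=7  a_k=8  p_k/q_k = 21794/1051
k=8  a_k=6  p_k/q_k = 133439/6435
…
k=11  a_k=1  p_k/q_k = 754371/36379
k=12  a_k=2  p_k/q_k = 2107880/101651
k=13  a_k=1  p_k/q_k = 2862251/138030
fundamental: x₁=2862251, y₁=138030  (since 8192480787001 − 430·19052280900 = 1)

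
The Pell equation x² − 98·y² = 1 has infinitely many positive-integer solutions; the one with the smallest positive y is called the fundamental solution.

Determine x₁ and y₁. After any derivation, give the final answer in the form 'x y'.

√98 = [9; 1,8,1,18, …], period ℓ=4 (even) → k=3
a_0=9:  p_0=9·1+0=9,  q_0=9·0+1=1
a_1=1:  p_1=1·9+1=10,  q_1=1·1+0=1
a_2=8:  p_2=8·10+9=89,  q_2=8·1+1=9
a_3=1:  p_3=1·89+10=99,  q_3=1·9+1=10
fundamental: x₁=99, y₁=10  (since 9801 − 98·100 = 1)

99 10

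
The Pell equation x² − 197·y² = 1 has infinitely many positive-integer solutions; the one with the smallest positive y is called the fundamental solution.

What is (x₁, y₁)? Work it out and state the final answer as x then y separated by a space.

√197 = [14; 28, …], period ℓ=1 (odd) → k=1
i=0: a=14 ⇒ p=14, q=1
i=1: a=28 ⇒ p=393, q=28
fundamental: x₁=393, y₁=28  (since 154449 − 197·784 = 1)

393 28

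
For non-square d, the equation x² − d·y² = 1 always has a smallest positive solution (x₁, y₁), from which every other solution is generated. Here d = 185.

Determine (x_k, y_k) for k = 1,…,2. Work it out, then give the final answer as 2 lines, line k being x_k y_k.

√185 = [13; 1,1,1,1,26, …], period ℓ=5 (odd) → k=9
i=0: a=13 ⇒ p=13, q=1
i=1: a=1 ⇒ p=14, q=1
…
i=5: a=26 ⇒ p=1809, q=133
…
i=7: a=1 ⇒ p=3686, q=271
i=8: a=1 ⇒ p=5563, q=409
i=9: a=1 ⇒ p=9249, q=680
fundamental: x₁=9249, y₁=680  (since 85544001 − 185·462400 = 1)
(x_2, y_2) = (9249·9249 + 185·680·680, 9249·680 + 680·9249) = (171088001, 12578640)

9249 680
171088001 12578640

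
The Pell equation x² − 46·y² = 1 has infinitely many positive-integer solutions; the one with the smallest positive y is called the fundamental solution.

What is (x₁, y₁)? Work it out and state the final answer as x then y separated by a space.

√46 = [6; 1,3,1,1,2,6,2,1,1,3,1,12, …], period ℓ=12 (even) → k=11
k=0  a_k=6  p_k/q_k = 6/1
k=1  a_k=1  p_k/q_k = 7/1
…
k=8  a_k=1  p_k/q_k = 3147/464
k=9  a_k=1  p_k/q_k = 5297/781
k=10  a_k=3  p_k/q_k = 19038/2807
k=11  a_k=1  p_k/q_k = 24335/3588
→ (24335, 3588).  Check: 24335²=592192225, 46·3588²=592192224, difference 1.

24335 3588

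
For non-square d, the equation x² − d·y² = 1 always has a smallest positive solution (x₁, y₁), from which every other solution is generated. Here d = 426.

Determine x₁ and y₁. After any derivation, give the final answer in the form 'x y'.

88751 4300

√426 → a₀=20, period (1,1,1,3,2,6,2,3,1,1,1,40); ℓ=12 even so k=11
step 0: (20, 1)  from 20·(1,0) + (0,1)
step 1: (21, 1)  from 1·(20,1) + (1,0)
step 2: (41, 2)  from 1·(21,1) + (20,1)
…
step 4: (227, 11)  from 3·(62,3) + (41,2)
…
step 6: (3323, 161)  from 6·(516,25) + (227,11)
step 7: (7162, 347)  from 2·(3323,161) + (516,25)
step 8: (24809, 1202)  from 3·(7162,347) + (3323,161)
…
step 10: (56780, 2751)  from 1·(31971,1549) + (24809,1202)
step 11: (88751, 4300)  from 1·(56780,2751) + (31971,1549)
(x₁, y₁) = (88751, 4300);  88751² − 426·4300² = 1 ✓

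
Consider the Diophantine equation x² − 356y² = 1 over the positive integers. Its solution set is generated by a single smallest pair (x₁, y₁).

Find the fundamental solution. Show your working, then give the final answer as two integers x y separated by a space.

d=356: √d = [18; 1,6,1,1,2,…,6,1,36] (ℓ=14, even), read p_13/q_13
step 0: (18, 1)  from 18·(1,0) + (0,1)
…
step 2: (132, 7)  from 6·(19,1) + (18,1)
…
step 4: (283, 15)  from 1·(151,8) + (132,7)
step 5: (717, 38)  from 2·(283,15) + (151,8)
step 6: (1000, 53)  from 1·(717,38) + (283,15)
…
step 9: (28151, 1492)  from 2·(9717,515) + (8717,462)
step 10: (37868, 2007)  from 1·(28151,1492) + (9717,515)
…
step 12: (433982, 23001)  from 6·(66019,3499) + (37868,2007)
step 13: (500001, 26500)  from 1·(433982,23001) + (66019,3499)
(x₁, y₁) = (500001, 26500);  500001² − 356·26500² = 1 ✓

500001 26500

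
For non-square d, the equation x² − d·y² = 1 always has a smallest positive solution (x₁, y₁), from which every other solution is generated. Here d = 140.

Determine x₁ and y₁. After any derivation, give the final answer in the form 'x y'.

√140 → a₀=11, period (1,4,1,22); ℓ=4 even so k=3
i=0: a=11 ⇒ p=11, q=1
…
i=2: a=4 ⇒ p=59, q=5
i=3: a=1 ⇒ p=71, q=6
(x₁, y₁) = (71, 6);  71² − 140·6² = 1 ✓

71 6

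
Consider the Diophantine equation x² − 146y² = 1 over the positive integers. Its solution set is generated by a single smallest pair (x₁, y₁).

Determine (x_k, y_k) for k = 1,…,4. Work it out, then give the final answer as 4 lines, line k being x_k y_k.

145 12
42049 3480
12194065 1009188
3536236801 292661040

[12; 12,24] for √146; ℓ=2 ⇒ convergent index 1
step 0: (12, 1)  from 12·(1,0) + (0,1)
step 1: (145, 12)  from 12·(12,1) + (1,0)
→ (145, 12).  Check: 145²=21025, 146·12²=21024, difference 1.
n=2: (145,12)∘(145,12) = (145·145+146·12·12, 145·12+12·145) = (42049,3480)
n=3: (42049,3480)∘(145,12) = (145·42049+146·12·3480, 145·3480+12·42049) = (12194065,1009188)
n=4: (12194065,1009188)∘(145,12) = (145·12194065+146·12·1009188, 145·1009188+12·12194065) = (3536236801,292661040)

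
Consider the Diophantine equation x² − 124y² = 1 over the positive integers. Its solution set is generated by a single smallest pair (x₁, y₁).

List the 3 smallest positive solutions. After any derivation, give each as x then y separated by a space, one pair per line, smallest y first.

√124 → a₀=11, period (7,2,1,1,1,…,2,7,22); ℓ=16 even so k=15
k=0  a_k=11  p_k/q_k = 11/1
k=1  a_k=7  p_k/q_k = 78/7
k=2  a_k=2  p_k/q_k = 167/15
k=3  a_k=1  p_k/q_k = 245/22
k=4  a_k=1  p_k/q_k = 412/37
k=5  a_k=1  p_k/q_k = 657/59
k=6  a_k=3  p_k/q_k = 2383/214
k=7  a_k=1  p_k/q_k = 3040/273
k=8  a_k=4  p_k/q_k = 14543/1306
k=9  a_k=1  p_k/q_k = 17583/1579
k=10  a_k=3  p_k/q_k = 67292/6043
k=11  a_k=1  p_k/q_k = 84875/7622
…
k=13  a_k=1  p_k/q_k = 237042/21287
k=14  a_k=2  p_k/q_k = 626251/56239
k=15  a_k=7  p_k/q_k = 4620799/414960
(x₁, y₁) = (4620799, 414960);  4620799² − 124·414960² = 1 ✓
k=2:  x_2 = 4620799·4620799+124·414960·414960 = 42703566796801,  y_2 = 4620799·414960+414960·4620799 = 3834893506080
k=3:  x_3 = 4620799·42703566796801+124·414960·3834893506080 = 394649197502177907199,  y_3 = 4620799·3834893506080+414960·42703566796801 = 35440544156001500880

4620799 414960
42703566796801 3834893506080
394649197502177907199 35440544156001500880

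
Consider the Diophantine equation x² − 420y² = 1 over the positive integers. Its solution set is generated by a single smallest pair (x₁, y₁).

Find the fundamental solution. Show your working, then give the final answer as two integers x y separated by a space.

41 2

√420 → a₀=20, period (2,40); ℓ=2 even so k=1
i=0: a=20 ⇒ p=20, q=1
i=1: a=2 ⇒ p=41, q=2
fundamental: x₁=41, y₁=2  (since 1681 − 420·4 = 1)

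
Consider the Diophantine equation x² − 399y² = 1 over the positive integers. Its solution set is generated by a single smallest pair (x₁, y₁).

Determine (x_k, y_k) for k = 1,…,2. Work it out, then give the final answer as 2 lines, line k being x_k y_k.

[19; 1,38] for √399; ℓ=2 ⇒ convergent index 1
a_0=19:  p_0=19·1+0=19,  q_0=19·0+1=1
a_1=1:  p_1=1·19+1=20,  q_1=1·1+0=1
→ (20, 1).  Check: 20²=400, 399·1²=399, difference 1.
n=2: (20,1)∘(20,1) = (20·20+399·1·1, 20·1+1·20) = (799,40)

20 1
799 40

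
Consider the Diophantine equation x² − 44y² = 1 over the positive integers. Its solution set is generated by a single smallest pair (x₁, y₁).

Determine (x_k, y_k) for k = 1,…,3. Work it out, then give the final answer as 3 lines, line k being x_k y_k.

199 30
79201 11940
31521799 4752090

√44 → a₀=6, period (1,1,1,2,1,1,1,12); ℓ=8 even so k=7
a_0=6:  p_0=6·1+0=6,  q_0=6·0+1=1
a_1=1:  p_1=1·6+1=7,  q_1=1·1+0=1
…
a_3=1:  p_3=1·13+7=20,  q_3=1·2+1=3
a_4=2:  p_4=2·20+13=53,  q_4=2·3+2=8
a_5=1:  p_5=1·53+20=73,  q_5=1·8+3=11
a_6=1:  p_6=1·73+53=126,  q_6=1·11+8=19
a_7=1:  p_7=1·126+73=199,  q_7=1·19+11=30
→ (199, 30).  Check: 199²=39601, 44·30²=39600, difference 1.
(x_2, y_2) = (199·199 + 44·30·30, 199·30 + 30·199) = (79201, 11940)
(x_3, y_3) = (199·79201 + 44·30·11940, 199·11940 + 30·79201) = (31521799, 4752090)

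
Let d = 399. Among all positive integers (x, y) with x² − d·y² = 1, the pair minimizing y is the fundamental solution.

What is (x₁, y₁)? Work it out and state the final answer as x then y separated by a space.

20 1

√399 = [19; 1,38, …], period ℓ=2 (even) → k=1
a_0=19:  p_0=19·1+0=19,  q_0=19·0+1=1
a_1=1:  p_1=1·19+1=20,  q_1=1·1+0=1
(x₁, y₁) = (20, 1);  20² − 399·1² = 1 ✓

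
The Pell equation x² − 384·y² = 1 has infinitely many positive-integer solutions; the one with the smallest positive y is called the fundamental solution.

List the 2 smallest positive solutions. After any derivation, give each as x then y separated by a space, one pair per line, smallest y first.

√384 → a₀=19, period (1,1,2,9,2,1,1,38); ℓ=8 even so k=7
i=0: a=19 ⇒ p=19, q=1
i=1: a=1 ⇒ p=20, q=1
i=2: a=1 ⇒ p=39, q=2
…
i=6: a=1 ⇒ p=2861, q=146
i=7: a=1 ⇒ p=4801, q=245
fundamental: x₁=4801, y₁=245  (since 23049601 − 384·60025 = 1)
n=2: (4801,245)∘(4801,245) = (4801·4801+384·245·245, 4801·245+245·4801) = (46099201,2352490)

4801 245
46099201 2352490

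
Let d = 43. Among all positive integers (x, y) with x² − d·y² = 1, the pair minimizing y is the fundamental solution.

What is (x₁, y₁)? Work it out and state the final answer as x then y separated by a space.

3482 531

d=43: √d = [6; 1,1,3,1,5,1,3,1,1,12] (ℓ=10, even), read p_9/q_9
k=0  a_k=6  p_k/q_k = 6/1
…
k=4  a_k=1  p_k/q_k = 59/9
…
k=6  a_k=1  p_k/q_k = 400/61
…
k=8  a_k=1  p_k/q_k = 1941/296
k=9  a_k=1  p_k/q_k = 3482/531
→ (3482, 531).  Check: 3482²=12124324, 43·531²=12124323, difference 1.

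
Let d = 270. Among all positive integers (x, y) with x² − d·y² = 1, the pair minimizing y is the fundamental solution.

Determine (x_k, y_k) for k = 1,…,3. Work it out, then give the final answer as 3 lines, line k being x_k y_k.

d=270: √d = [16; 2,3,6,3,2,32] (ℓ=6, even), read p_5/q_5
a_0=16:  p_0=16·1+0=16,  q_0=16·0+1=1
a_1=2:  p_1=2·16+1=33,  q_1=2·1+0=2
…
a_4=3:  p_4=3·723+115=2284,  q_4=3·44+7=139
a_5=2:  p_5=2·2284+723=5291,  q_5=2·139+44=322
→ (5291, 322).  Check: 5291²=27994681, 270·322²=27994680, difference 1.
(x_2, y_2) = (5291·5291 + 270·322·322, 5291·322 + 322·5291) = (55989361, 3407404)
(x_3, y_3) = (5291·55989361 + 270·322·3407404, 5291·3407404 + 322·55989361) = (592479412811, 36057148806)

5291 322
55989361 3407404
592479412811 36057148806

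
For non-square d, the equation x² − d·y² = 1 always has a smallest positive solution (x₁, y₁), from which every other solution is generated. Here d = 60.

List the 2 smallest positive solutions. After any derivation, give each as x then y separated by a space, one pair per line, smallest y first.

31 4
1921 248

d=60: √d = [7; 1,2,1,14] (ℓ=4, even), read p_3/q_3
k=0  a_k=7  p_k/q_k = 7/1
…
k=2  a_k=2  p_k/q_k = 23/3
k=3  a_k=1  p_k/q_k = 31/4
(x₁, y₁) = (31, 4);  31² − 60·4² = 1 ✓
n=2: (31,4)∘(31,4) = (31·31+60·4·4, 31·4+4·31) = (1921,248)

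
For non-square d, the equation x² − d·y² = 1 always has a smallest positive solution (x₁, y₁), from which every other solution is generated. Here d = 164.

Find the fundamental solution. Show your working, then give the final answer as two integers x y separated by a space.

√164 → a₀=12, period (1,4,6,4,1,24); ℓ=6 even so k=5
i=0: a=12 ⇒ p=12, q=1
…
i=2: a=4 ⇒ p=64, q=5
…
i=4: a=4 ⇒ p=1652, q=129
i=5: a=1 ⇒ p=2049, q=160
(x₁, y₁) = (2049, 160);  2049² − 164·160² = 1 ✓

2049 160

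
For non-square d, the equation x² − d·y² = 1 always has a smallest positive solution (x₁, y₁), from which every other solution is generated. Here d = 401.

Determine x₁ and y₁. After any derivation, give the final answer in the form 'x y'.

801 40

√401 → a₀=20, period (40); ℓ=1 odd so k=1
k=0  a_k=20  p_k/q_k = 20/1
k=1  a_k=40  p_k/q_k = 801/40
fundamental: x₁=801, y₁=40  (since 641601 − 401·1600 = 1)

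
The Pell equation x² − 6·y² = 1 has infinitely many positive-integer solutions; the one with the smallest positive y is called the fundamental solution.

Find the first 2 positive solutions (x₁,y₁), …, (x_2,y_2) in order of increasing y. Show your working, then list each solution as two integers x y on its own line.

[2; 2,4] for √6; ℓ=2 ⇒ convergent index 1
k=0  a_k=2  p_k/q_k = 2/1
k=1  a_k=2  p_k/q_k = 5/2
fundamental: x₁=5, y₁=2  (since 25 − 6·4 = 1)
n=2: (5,2)∘(5,2) = (5·5+6·2·2, 5·2+2·5) = (49,20)

5 2
49 20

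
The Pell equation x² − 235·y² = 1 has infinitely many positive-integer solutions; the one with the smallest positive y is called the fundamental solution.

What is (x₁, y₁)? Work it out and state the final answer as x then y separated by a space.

√235 → a₀=15, period (3,30); ℓ=2 even so k=1
i=0: a=15 ⇒ p=15, q=1
i=1: a=3 ⇒ p=46, q=3
→ (46, 3).  Check: 46²=2116, 235·3²=2115, difference 1.

46 3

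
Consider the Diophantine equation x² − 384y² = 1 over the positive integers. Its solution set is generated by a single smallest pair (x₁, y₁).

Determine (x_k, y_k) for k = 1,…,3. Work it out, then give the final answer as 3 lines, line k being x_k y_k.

4801 245
46099201 2352490
442644523201 22588608735

d=384: √d = [19; 1,1,2,9,2,1,1,38] (ℓ=8, even), read p_7/q_7
k=0  a_k=19  p_k/q_k = 19/1
k=1  a_k=1  p_k/q_k = 20/1
k=2  a_k=1  p_k/q_k = 39/2
k=3  a_k=2  p_k/q_k = 98/5
k=4  a_k=9  p_k/q_k = 921/47
…
k=6  a_k=1  p_k/q_k = 2861/146
k=7  a_k=1  p_k/q_k = 4801/245
(x₁, y₁) = (4801, 245);  4801² − 384·245² = 1 ✓
(x_2, y_2) = (4801·4801 + 384·245·245, 4801·245 + 245·4801) = (46099201, 2352490)
(x_3, y_3) = (4801·46099201 + 384·245·2352490, 4801·2352490 + 245·46099201) = (442644523201, 22588608735)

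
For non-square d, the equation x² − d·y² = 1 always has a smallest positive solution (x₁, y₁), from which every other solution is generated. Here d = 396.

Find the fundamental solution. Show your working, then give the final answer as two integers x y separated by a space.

199 10

d=396: √d = [19; 1,8,1,38] (ℓ=4, even), read p_3/q_3
i=0: a=19 ⇒ p=19, q=1
i=1: a=1 ⇒ p=20, q=1
i=2: a=8 ⇒ p=179, q=9
i=3: a=1 ⇒ p=199, q=10
(x₁, y₁) = (199, 10);  199² − 396·10² = 1 ✓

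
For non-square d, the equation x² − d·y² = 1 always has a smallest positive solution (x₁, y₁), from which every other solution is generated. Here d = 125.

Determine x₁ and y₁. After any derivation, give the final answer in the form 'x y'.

930249 83204

√125 = [11; 5,1,1,5,22, …], period ℓ=5 (odd) → k=9
a_0=11:  p_0=11·1+0=11,  q_0=11·0+1=1
a_1=5:  p_1=5·11+1=56,  q_1=5·1+0=5
a_2=1:  p_2=1·56+11=67,  q_2=1·5+1=6
a_3=1:  p_3=1·67+56=123,  q_3=1·6+5=11
a_4=5:  p_4=5·123+67=682,  q_4=5·11+6=61
…
a_6=5:  p_6=5·15127+682=76317,  q_6=5·1353+61=6826
a_7=1:  p_7=1·76317+15127=91444,  q_7=1·6826+1353=8179
a_8=1:  p_8=1·91444+76317=167761,  q_8=1·8179+6826=15005
a_9=5:  p_9=5·167761+91444=930249,  q_9=5·15005+8179=83204
fundamental: x₁=930249, y₁=83204  (since 865363202001 − 125·6922905616 = 1)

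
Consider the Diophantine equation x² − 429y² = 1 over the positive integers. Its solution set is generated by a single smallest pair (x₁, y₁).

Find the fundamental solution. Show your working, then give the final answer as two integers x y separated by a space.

√429 → a₀=20, period (1,2,2,9,1,12,1,9,2,2,1,40); ℓ=12 even so k=11
step 0: (20, 1)  from 20·(1,0) + (0,1)
…
step 2: (62, 3)  from 2·(21,1) + (20,1)
…
step 6: (19511, 942)  from 12·(1512,73) + (1367,66)
…
step 9: (438459, 21169)  from 2·(208718,10077) + (21023,1015)
step 10: (1085636, 52415)  from 2·(438459,21169) + (208718,10077)
step 11: (1524095, 73584)  from 1·(1085636,52415) + (438459,21169)
fundamental: x₁=1524095, y₁=73584  (since 2322865569025 − 429·5414605056 = 1)

1524095 73584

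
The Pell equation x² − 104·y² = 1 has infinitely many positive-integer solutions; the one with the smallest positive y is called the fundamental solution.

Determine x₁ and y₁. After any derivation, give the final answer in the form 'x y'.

51 5

d=104: √d = [10; 5,20] (ℓ=2, even), read p_1/q_1
i=0: a=10 ⇒ p=10, q=1
i=1: a=5 ⇒ p=51, q=5
→ (51, 5).  Check: 51²=2601, 104·5²=2600, difference 1.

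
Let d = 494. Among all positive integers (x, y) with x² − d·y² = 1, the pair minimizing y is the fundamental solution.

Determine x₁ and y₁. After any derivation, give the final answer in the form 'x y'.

√494 → a₀=22, period (4,2,2,1,2,1,2,2,4,44); ℓ=10 even so k=9
i=0: a=22 ⇒ p=22, q=1
…
i=2: a=2 ⇒ p=200, q=9
…
i=8: a=2 ⇒ p=16514, q=743
i=9: a=4 ⇒ p=73035, q=3286
→ (73035, 3286).  Check: 73035²=5334111225, 494·3286²=5334111224, difference 1.

73035 3286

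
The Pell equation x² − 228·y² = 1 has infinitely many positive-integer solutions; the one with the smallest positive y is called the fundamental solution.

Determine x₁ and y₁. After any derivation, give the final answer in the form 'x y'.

d=228: √d = [15; 10,30] (ℓ=2, even), read p_1/q_1
a_0=15:  p_0=15·1+0=15,  q_0=15·0+1=1
a_1=10:  p_1=10·15+1=151,  q_1=10·1+0=10
→ (151, 10).  Check: 151²=22801, 228·10²=22800, difference 1.

151 10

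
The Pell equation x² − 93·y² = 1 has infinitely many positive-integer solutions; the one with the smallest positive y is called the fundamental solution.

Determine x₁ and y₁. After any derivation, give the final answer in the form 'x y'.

√93 = [9; 1,1,1,4,6,4,1,1,1,18, …], period ℓ=10 (even) → k=9
step 0: (9, 1)  from 9·(1,0) + (0,1)
step 1: (10, 1)  from 1·(9,1) + (1,0)
step 2: (19, 2)  from 1·(10,1) + (9,1)
step 3: (29, 3)  from 1·(19,2) + (10,1)
step 4: (135, 14)  from 4·(29,3) + (19,2)
step 5: (839, 87)  from 6·(135,14) + (29,3)
…
step 7: (4330, 449)  from 1·(3491,362) + (839,87)
step 8: (7821, 811)  from 1·(4330,449) + (3491,362)
step 9: (12151, 1260)  from 1·(7821,811) + (4330,449)
→ (12151, 1260).  Check: 12151²=147646801, 93·1260²=147646800, difference 1.

12151 1260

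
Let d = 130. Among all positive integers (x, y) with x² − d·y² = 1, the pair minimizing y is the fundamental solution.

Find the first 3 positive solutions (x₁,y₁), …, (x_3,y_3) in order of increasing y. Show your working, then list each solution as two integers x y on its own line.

6499 570
84474001 7408860
1097993058499 96300361710

d=130: √d = [11; 2,2,22] (ℓ=3, odd), read p_5/q_5
step 0: (11, 1)  from 11·(1,0) + (0,1)
step 1: (23, 2)  from 2·(11,1) + (1,0)
…
step 4: (2611, 229)  from 2·(1277,112) + (57,5)
step 5: (6499, 570)  from 2·(2611,229) + (1277,112)
fundamental: x₁=6499, y₁=570  (since 42237001 − 130·324900 = 1)
n=2: (6499,570)∘(6499,570) = (6499·6499+130·570·570, 6499·570+570·6499) = (84474001,7408860)
n=3: (84474001,7408860)∘(6499,570) = (6499·84474001+130·570·7408860, 6499·7408860+570·84474001) = (1097993058499,96300361710)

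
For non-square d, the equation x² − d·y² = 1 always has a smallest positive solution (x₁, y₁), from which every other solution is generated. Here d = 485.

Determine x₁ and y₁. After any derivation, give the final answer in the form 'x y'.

969 44

d=485: √d = [22; 44] (ℓ=1, odd), read p_1/q_1
a_0=22:  p_0=22·1+0=22,  q_0=22·0+1=1
a_1=44:  p_1=44·22+1=969,  q_1=44·1+0=44
→ (969, 44).  Check: 969²=938961, 485·44²=938960, difference 1.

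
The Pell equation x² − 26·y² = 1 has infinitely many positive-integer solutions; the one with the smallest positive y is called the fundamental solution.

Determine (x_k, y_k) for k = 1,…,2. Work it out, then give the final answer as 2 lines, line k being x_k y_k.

√26 = [5; 10, …], period ℓ=1 (odd) → k=1
a_0=5:  p_0=5·1+0=5,  q_0=5·0+1=1
a_1=10:  p_1=10·5+1=51,  q_1=10·1+0=10
(x₁, y₁) = (51, 10);  51² − 26·10² = 1 ✓
n=2: (51,10)∘(51,10) = (51·51+26·10·10, 51·10+10·51) = (5201,1020)

51 10
5201 1020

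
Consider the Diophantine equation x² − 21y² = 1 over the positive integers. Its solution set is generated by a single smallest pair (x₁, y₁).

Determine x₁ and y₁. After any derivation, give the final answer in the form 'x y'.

55 12

√21 → a₀=4, period (1,1,2,1,1,8); ℓ=6 even so k=5
a_0=4:  p_0=4·1+0=4,  q_0=4·0+1=1
a_1=1:  p_1=1·4+1=5,  q_1=1·1+0=1
a_2=1:  p_2=1·5+4=9,  q_2=1·1+1=2
a_3=2:  p_3=2·9+5=23,  q_3=2·2+1=5
a_4=1:  p_4=1·23+9=32,  q_4=1·5+2=7
a_5=1:  p_5=1·32+23=55,  q_5=1·7+5=12
fundamental: x₁=55, y₁=12  (since 3025 − 21·144 = 1)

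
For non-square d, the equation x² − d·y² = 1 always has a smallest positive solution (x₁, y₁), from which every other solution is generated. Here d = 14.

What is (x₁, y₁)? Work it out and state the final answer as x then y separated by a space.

d=14: √d = [3; 1,2,1,6] (ℓ=4, even), read p_3/q_3
i=0: a=3 ⇒ p=3, q=1
…
i=2: a=2 ⇒ p=11, q=3
i=3: a=1 ⇒ p=15, q=4
fundamental: x₁=15, y₁=4  (since 225 − 14·16 = 1)

15 4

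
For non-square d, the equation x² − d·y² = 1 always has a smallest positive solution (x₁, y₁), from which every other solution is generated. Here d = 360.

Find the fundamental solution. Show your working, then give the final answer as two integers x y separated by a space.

19 1

d=360: √d = [18; 1,36] (ℓ=2, even), read p_1/q_1
k=0  a_k=18  p_k/q_k = 18/1
k=1  a_k=1  p_k/q_k = 19/1
(x₁, y₁) = (19, 1);  19² − 360·1² = 1 ✓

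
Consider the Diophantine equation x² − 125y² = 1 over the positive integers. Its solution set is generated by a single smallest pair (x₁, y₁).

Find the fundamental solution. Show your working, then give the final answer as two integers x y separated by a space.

d=125: √d = [11; 5,1,1,5,22] (ℓ=5, odd), read p_9/q_9
k=0  a_k=11  p_k/q_k = 11/1
k=1  a_k=5  p_k/q_k = 56/5
…
k=3  a_k=1  p_k/q_k = 123/11
…
k=6  a_k=5  p_k/q_k = 76317/6826
…
k=8  a_k=1  p_k/q_k = 167761/15005
k=9  a_k=5  p_k/q_k = 930249/83204
→ (930249, 83204).  Check: 930249²=865363202001, 125·83204²=865363202000, difference 1.

930249 83204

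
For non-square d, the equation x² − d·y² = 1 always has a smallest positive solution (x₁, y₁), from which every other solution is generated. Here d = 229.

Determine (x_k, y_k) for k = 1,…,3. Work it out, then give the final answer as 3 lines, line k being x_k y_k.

d=229: √d = [15; 7,1,1,7,30] (ℓ=5, odd), read p_9/q_9
k=0  a_k=15  p_k/q_k = 15/1
…
k=2  a_k=1  p_k/q_k = 121/8
…
k=4  a_k=7  p_k/q_k = 1710/113
…
k=6  a_k=7  p_k/q_k = 362399/23948
k=7  a_k=1  p_k/q_k = 413926/27353
k=8  a_k=1  p_k/q_k = 776325/51301
k=9  a_k=7  p_k/q_k = 5848201/386460
fundamental: x₁=5848201, y₁=386460  (since 34201454936401 − 229·149351331600 = 1)
n=2: (5848201,386460)∘(5848201,386460) = (5848201·5848201+229·386460·386460, 5848201·386460+386460·5848201) = (68402909872801,4520191516920)
n=3: (68402909872801,4520191516920)∘(5848201,386460) = (5848201·68402909872801+229·386460·4520191516920, 5848201·4520191516920+386460·68402909872801) = (800067931842043513801,52869977098885735380)

5848201 386460
68402909872801 4520191516920
800067931842043513801 52869977098885735380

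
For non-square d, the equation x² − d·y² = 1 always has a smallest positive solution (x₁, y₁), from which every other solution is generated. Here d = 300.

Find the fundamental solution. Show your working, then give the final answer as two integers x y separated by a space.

1351 78

√300 = [17; 3,8,3,34, …], period ℓ=4 (even) → k=3
a_0=17:  p_0=17·1+0=17,  q_0=17·0+1=1
a_1=3:  p_1=3·17+1=52,  q_1=3·1+0=3
a_2=8:  p_2=8·52+17=433,  q_2=8·3+1=25
a_3=3:  p_3=3·433+52=1351,  q_3=3·25+3=78
fundamental: x₁=1351, y₁=78  (since 1825201 − 300·6084 = 1)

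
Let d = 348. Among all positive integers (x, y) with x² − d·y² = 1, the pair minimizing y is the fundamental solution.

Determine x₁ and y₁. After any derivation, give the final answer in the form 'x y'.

1567 84

√348 → a₀=18, period (1,1,1,8,1,1,1,36); ℓ=8 even so k=7
k=0  a_k=18  p_k/q_k = 18/1
…
k=3  a_k=1  p_k/q_k = 56/3
k=4  a_k=8  p_k/q_k = 485/26
…
k=6  a_k=1  p_k/q_k = 1026/55
k=7  a_k=1  p_k/q_k = 1567/84
→ (1567, 84).  Check: 1567²=2455489, 348·84²=2455488, difference 1.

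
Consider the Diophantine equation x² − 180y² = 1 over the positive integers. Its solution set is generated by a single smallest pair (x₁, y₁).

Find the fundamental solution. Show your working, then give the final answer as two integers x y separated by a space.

161 12

√180 → a₀=13, period (2,2,2,26); ℓ=4 even so k=3
k=0  a_k=13  p_k/q_k = 13/1
k=1  a_k=2  p_k/q_k = 27/2
k=2  a_k=2  p_k/q_k = 67/5
k=3  a_k=2  p_k/q_k = 161/12
→ (161, 12).  Check: 161²=25921, 180·12²=25920, difference 1.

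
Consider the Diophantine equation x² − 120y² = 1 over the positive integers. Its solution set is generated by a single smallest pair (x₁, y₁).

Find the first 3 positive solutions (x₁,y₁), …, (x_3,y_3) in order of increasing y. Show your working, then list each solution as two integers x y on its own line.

11 1
241 22
5291 483

√120 = [10; 1,20, …], period ℓ=2 (even) → k=1
i=0: a=10 ⇒ p=10, q=1
i=1: a=1 ⇒ p=11, q=1
fundamental: x₁=11, y₁=1  (since 121 − 120·1 = 1)
(x_2, y_2) = (11·11 + 120·1·1, 11·1 + 1·11) = (241, 22)
(x_3, y_3) = (11·241 + 120·1·22, 11·22 + 1·241) = (5291, 483)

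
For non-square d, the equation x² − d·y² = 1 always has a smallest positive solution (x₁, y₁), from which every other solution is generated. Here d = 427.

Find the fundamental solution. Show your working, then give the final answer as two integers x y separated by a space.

62 3

√427 = [20; 1,1,1,40, …], period ℓ=4 (even) → k=3
i=0: a=20 ⇒ p=20, q=1
i=1: a=1 ⇒ p=21, q=1
i=2: a=1 ⇒ p=41, q=2
i=3: a=1 ⇒ p=62, q=3
fundamental: x₁=62, y₁=3  (since 3844 − 427·9 = 1)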